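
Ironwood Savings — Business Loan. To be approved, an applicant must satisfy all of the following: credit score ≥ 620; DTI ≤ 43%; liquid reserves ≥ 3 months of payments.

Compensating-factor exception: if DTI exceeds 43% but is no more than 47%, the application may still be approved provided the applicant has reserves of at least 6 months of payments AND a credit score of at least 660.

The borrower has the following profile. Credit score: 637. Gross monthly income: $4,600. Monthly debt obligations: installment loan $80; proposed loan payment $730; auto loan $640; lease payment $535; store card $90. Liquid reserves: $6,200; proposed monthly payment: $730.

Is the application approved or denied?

Denied

Credit score 637 ≥ 620 (meets base)
Total debts = (80 + 730 + 640 + 535 + 90) = 2,075. DTI: 2,075 ÷ 4,600 = 45.1%, over the 43% base limit.
Liquid reserves cover 6,200/730 = 8.5 months — ≥ 3 required
45.1% falls in the override range (43%–47%), so the compensating-factor test applies.
Reserves 8.5 ≥ 6 months; credit score 637 < 660.
Override conditions not both satisfied; exception does not apply.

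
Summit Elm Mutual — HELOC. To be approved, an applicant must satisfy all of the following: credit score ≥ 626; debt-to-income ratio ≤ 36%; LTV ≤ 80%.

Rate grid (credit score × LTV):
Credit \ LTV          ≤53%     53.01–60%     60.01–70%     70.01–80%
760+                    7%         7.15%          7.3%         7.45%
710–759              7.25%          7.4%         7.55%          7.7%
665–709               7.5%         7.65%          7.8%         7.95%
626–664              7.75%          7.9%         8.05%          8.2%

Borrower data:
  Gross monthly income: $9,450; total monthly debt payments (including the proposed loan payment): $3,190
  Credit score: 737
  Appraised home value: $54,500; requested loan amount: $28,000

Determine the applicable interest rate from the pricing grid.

7.25%

Credit score 737 ≥ 626; DTI: 3,190 ÷ 9,450 = 33.8%, within the 36% cap
LTV = 28,000/54,500 = 51.4% ≤ 80%
Credit 737 → row 710–759; LTV 51.4% → column ≤53%. Grid cell → 7.25%.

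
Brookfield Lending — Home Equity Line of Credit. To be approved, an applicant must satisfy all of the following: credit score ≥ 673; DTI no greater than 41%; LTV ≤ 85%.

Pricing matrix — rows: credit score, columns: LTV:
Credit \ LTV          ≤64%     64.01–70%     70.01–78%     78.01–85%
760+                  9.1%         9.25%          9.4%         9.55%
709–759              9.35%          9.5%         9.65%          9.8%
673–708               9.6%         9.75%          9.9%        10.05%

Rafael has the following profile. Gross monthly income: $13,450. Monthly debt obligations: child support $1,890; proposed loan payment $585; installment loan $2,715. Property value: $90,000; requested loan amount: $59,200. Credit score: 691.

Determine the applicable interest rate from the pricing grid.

Credit score 691 ≥ 673; Total monthly debts = (1,890 + 585 + 2,715) = 5,190. DTI = 5,190/13,450 = 38.6% ≤ 41%
LTV: 59,200 ÷ 90,000 = 65.8%, within 85% cap
Score 691 is in the 673–708 band; LTV 65.8% is in the 64.01–70% band → 9.75%.

9.75%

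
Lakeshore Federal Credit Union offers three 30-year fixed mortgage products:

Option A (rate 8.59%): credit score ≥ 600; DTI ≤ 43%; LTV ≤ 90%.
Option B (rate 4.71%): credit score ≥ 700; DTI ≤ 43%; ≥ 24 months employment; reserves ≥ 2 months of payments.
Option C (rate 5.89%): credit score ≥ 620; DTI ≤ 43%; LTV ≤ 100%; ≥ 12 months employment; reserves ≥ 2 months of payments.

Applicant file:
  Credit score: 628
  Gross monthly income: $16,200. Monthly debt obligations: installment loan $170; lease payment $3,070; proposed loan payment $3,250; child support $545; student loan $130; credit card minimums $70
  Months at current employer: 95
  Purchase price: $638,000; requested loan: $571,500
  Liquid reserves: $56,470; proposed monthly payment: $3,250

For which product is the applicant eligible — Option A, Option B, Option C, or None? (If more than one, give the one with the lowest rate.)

None

Total debts = (170 + 3,070 + 3,250 + 545 + 130 + 70) = 7,235; DTI = 7,235/16,200 = 44.7%.
LTV = 571,500/638,000 = 89.6%.
Reserves = 56,470/3,250 = 17.4 months.
Option A: score 628 ≥ 600; DTI 44.7% > 43%; LTV 89.6% ≤ 90% → does not qualify.
Option B: score 628 < 700; DTI 44.7% > 43%; employment 95 ≥ 24 mo; reserves 17.4 ≥ 2 mo → does not qualify.
Option C: score 628 ≥ 620; DTI 44.7% > 43%; LTV 89.6% ≤ 100%; employment 95 ≥ 12 mo; reserves 17.4 ≥ 2 mo → does not qualify.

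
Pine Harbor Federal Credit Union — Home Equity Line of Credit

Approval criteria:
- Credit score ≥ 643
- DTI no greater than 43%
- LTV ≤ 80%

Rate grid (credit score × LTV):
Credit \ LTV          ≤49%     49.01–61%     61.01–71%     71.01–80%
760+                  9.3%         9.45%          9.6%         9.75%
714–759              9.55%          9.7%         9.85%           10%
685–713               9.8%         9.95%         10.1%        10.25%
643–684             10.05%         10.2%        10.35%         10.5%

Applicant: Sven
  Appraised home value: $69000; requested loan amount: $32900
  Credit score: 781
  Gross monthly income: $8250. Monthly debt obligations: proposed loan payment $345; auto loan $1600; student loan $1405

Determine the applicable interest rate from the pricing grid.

9.3%

Credit score 781 ≥ 643; Total monthly debts = (345 + 1,600 + 1,405) = 3,350. DTI = 3,350/8,250 = 40.6% ≤ 43%
LTV = 32,900/69,000 = 47.7% ≤ 80%
Row: 781 falls in 760+. Column: 47.7% falls in ≤49%. Rate = 9.3%.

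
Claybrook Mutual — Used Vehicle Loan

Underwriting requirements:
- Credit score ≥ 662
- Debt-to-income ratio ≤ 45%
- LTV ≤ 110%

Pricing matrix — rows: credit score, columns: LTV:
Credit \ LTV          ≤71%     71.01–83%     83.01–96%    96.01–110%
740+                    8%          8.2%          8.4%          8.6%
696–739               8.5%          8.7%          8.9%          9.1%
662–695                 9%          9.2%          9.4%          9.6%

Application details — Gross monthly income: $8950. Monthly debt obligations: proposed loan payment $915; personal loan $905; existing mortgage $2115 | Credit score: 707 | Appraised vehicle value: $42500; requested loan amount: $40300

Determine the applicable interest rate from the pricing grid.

8.9%

Credit score 707 ≥ 662; Total monthly debts = (915 + 905 + 2,115) = 3,935. DTI = 3,935/8,950 = 44% ≤ 45%
LTV: 40,300 ÷ 42,500 = 94.8%, within 110% cap
Row: 707 falls in 696–739. Column: 94.8% falls in 83.01–96%. Rate = 8.9%.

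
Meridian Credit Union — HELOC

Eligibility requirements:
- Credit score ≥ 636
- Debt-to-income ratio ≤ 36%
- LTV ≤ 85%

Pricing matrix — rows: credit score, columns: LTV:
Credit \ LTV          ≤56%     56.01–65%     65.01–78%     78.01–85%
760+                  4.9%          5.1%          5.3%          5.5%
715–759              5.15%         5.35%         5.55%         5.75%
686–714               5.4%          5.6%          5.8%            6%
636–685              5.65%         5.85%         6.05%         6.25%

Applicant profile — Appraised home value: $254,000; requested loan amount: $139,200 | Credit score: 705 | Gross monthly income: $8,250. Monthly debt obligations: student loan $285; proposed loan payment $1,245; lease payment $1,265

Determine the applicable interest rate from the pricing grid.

5.4%

Credit score 705 ≥ 636; Total monthly debts = (285 + 1,245 + 1,265) = 2,795. DTI: 2,795 ÷ 8,250 = 33.9%, within the 36% cap
LTV: 139,200 ÷ 254,000 = 54.8%, within 85% cap
Score 705 is in the 686–714 band; LTV 54.8% is in the ≤56% band → 5.4%.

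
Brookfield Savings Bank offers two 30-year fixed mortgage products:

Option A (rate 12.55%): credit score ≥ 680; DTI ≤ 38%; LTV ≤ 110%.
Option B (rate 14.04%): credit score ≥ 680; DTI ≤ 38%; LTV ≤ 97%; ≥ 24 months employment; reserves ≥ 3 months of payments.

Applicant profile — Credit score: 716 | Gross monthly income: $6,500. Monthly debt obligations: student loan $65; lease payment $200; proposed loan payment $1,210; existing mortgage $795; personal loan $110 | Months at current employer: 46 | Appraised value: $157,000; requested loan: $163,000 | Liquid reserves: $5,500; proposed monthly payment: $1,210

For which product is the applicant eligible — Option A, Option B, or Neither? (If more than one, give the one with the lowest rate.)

Option A

Total debts = (65 + 200 + 1,210 + 795 + 110) = 2,380; DTI = 2,380/6,500 = 36.6%.
LTV = 163,000/157,000 = 103.8%.
Reserves = 5,500/1,210 = 4.5 months.
Option A: score 716 ≥ 680; DTI 36.6% ≤ 38%; LTV 103.8% ≤ 110% → qualifies.
Option B: score 716 ≥ 680; DTI 36.6% ≤ 38%; LTV 103.8% > 97%; employment 46 ≥ 24 mo; reserves 4.5 ≥ 3 mo → does not qualify.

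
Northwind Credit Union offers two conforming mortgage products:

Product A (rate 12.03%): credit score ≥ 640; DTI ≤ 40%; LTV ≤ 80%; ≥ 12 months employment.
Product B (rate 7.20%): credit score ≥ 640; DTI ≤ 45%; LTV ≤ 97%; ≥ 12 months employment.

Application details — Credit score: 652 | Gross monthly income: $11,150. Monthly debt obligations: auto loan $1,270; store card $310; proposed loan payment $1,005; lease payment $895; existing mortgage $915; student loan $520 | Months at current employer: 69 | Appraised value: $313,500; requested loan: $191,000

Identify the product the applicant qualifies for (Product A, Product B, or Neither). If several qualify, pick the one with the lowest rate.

Product B

Total debts = (1,270 + 310 + 1,005 + 895 + 915 + 520) = 4,915; DTI = 4,915/11,150 = 44.1%.
LTV = 191,000/313,500 = 60.9%.
Product A: score 652 ≥ 640; DTI 44.1% > 40%; LTV 60.9% ≤ 80%; employment 69 ≥ 12 mo → does not qualify.
Product B: score 652 ≥ 640; DTI 44.1% ≤ 45%; LTV 60.9% ≤ 97%; employment 69 ≥ 12 mo → qualifies.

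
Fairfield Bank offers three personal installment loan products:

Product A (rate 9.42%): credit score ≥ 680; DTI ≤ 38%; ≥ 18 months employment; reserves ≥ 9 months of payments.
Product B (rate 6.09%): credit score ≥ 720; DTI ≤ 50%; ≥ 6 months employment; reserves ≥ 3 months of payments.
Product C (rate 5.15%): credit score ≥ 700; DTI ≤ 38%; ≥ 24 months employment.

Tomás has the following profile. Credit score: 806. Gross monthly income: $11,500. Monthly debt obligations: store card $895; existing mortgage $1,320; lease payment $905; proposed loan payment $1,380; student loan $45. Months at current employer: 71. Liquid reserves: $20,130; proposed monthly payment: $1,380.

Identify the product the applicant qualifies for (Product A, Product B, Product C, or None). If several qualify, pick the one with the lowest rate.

Total debts = (895 + 1,320 + 905 + 1,380 + 45) = 4,545; DTI = 4,545/11,500 = 39.5%.
Reserves = 20,130/1,380 = 14.6 months.
Product A: score 806 ≥ 680; DTI 39.5% > 38%; employment 71 ≥ 18 mo; reserves 14.6 ≥ 9 mo → does not qualify.
Product B: score 806 ≥ 720; DTI 39.5% ≤ 50%; employment 71 ≥ 6 mo; reserves 14.6 ≥ 3 mo → qualifies.
Product C: score 806 ≥ 700; DTI 39.5% > 38%; employment 71 ≥ 24 mo → does not qualify.

Product B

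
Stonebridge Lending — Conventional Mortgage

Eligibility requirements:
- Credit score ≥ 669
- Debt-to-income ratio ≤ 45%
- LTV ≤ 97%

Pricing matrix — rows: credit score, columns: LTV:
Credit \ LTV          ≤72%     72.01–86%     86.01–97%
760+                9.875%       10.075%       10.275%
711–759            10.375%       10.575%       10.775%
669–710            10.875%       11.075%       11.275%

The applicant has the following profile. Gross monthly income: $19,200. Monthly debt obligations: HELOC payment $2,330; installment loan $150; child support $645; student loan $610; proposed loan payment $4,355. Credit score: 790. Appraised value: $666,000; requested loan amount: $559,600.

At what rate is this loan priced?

Credit score 790 ≥ 669; Total monthly debts = (2,330 + 150 + 645 + 610 + 4,355) = 8,090. DTI: 8,090 ÷ 19,200 = 42.1%, within the 45% cap
LTV = 559,600/666,000 = 84% ≤ 97%
Credit 790 → row 760+; LTV 84% → column 72.01–86%. Grid cell → 10.075%.

10.075%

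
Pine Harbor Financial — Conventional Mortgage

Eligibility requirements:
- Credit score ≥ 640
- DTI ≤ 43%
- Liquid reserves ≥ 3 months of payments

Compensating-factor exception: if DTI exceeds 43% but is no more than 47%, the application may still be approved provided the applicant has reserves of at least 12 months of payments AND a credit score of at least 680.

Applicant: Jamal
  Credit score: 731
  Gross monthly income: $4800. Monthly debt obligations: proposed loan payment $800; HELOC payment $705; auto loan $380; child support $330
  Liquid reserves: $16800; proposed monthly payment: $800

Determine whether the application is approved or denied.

Approved

Credit score 731 ≥ 640 (meets base)
Total debts = (800 + 705 + 380 + 330) = 2,215. DTI: 2,215 ÷ 4,800 = 46.1%, over the 43% base limit.
Reserves = 16,800/800 = 21.0 months ≥ 3
46.1% falls in the override range (43%–47%), so the compensating-factor test applies.
Override check — reserves: 21.0 mo (ok); score: 731 (ok).
Both override conditions satisfied; DTI exception granted.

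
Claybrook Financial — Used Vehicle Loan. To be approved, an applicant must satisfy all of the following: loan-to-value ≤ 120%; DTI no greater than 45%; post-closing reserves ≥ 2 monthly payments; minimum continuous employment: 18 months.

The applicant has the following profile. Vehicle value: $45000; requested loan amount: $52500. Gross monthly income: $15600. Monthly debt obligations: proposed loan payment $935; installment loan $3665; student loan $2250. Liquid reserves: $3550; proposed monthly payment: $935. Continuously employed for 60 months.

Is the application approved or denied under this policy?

Approved

Loan-to-value = 52,500/45,000 = 116.7% — pass (120% max)
Total monthly debts = (935 + 3,665 + 2,250) = 6,850. Debt-to-income = 6,850/15,600 = 43.9% — meets 45% limit
Liquid reserves cover 3,550/935 = 3.8 months — ≥ 2 required
Employment 60 ≥ 18 months
All criteria satisfied.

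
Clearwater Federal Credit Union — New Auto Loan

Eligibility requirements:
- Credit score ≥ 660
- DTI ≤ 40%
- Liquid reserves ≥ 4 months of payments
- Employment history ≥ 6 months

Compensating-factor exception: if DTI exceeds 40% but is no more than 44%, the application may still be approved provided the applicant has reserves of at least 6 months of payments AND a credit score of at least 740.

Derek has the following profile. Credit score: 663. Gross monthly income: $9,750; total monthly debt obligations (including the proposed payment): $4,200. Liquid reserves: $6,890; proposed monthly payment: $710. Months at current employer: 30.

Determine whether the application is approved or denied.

Denied

Credit score 663 ≥ 660 (meets base)
DTI: 4,200 ÷ 9,750 = 43.1%, over the 40% base limit.
Reserves: 6,890 ÷ 710 = 9.7 months (meets 4-month minimum)
Employment 30 ≥ 6 months
DTI 43.1% is within the 40%–44% exception band; checking compensating factors.
Override check — reserves: 9.7 mo (ok); score: 663 (below 740).
Override conditions not both satisfied; exception does not apply.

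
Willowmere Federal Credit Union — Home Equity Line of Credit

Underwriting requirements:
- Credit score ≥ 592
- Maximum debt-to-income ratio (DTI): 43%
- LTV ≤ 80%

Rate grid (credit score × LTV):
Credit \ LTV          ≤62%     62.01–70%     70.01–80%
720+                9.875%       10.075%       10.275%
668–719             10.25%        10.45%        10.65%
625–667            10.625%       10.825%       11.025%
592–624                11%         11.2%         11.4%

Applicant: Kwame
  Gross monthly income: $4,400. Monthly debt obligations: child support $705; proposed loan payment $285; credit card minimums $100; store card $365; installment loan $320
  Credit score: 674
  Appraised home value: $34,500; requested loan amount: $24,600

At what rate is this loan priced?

Credit score 674 ≥ 592; Total monthly debts = (705 + 285 + 100 + 365 + 320) = 1,775. DTI: 1,775 ÷ 4,400 = 40.3%, within the 43% cap
Loan-to-value = 24,600/34,500 = 71.3% — pass (80% max)
Row: 674 falls in 668–719. Column: 71.3% falls in 70.01–80%. Rate = 10.65%.

10.65%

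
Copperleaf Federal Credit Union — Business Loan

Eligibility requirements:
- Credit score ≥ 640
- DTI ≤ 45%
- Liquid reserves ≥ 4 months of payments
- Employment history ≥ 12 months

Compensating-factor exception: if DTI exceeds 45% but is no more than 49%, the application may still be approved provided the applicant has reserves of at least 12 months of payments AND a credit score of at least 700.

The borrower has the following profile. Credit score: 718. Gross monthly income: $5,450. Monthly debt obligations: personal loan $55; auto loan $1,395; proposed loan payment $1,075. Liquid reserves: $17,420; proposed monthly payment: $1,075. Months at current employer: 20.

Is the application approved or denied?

Approved

Credit score 718 ≥ 640 (meets base)
Total debts = (55 + 1,395 + 1,075) = 2,525. DTI: 2,525 ÷ 5,450 = 46.3%, over the 45% base limit.
Reserves = 17,420/1,075 = 16.2 months ≥ 4
Employment 20 ≥ 12 months
DTI 46.3% is within the 45%–49% exception band; checking compensating factors.
Reserves 16.2 ≥ 12 months; credit score 718 ≥ 700.
Both compensating conditions met → exception applies.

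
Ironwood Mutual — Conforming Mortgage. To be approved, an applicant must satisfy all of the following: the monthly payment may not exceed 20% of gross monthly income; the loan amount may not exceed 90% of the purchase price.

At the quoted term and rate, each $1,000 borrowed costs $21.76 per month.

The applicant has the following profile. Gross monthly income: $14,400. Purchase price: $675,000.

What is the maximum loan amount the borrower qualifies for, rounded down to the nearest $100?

Payment cap: 20% × $14,400 = $2,880/month.
At $21.76 per $1,000, that supports 2,880/21.76 × 1,000 ≈ $132,352 → $132,300.
LTV cap: 90% × $675,000 = $607,500 → $607,500.
Binding constraint: payment-to-income.

$132,300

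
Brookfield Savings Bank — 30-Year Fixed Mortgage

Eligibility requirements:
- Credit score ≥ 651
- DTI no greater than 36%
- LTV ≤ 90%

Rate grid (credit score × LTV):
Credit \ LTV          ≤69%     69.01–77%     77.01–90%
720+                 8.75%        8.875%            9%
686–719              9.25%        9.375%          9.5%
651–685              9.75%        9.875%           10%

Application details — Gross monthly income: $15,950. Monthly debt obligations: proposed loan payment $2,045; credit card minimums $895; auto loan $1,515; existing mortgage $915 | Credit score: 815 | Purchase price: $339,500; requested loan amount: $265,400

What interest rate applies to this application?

9%

Credit score 815 ≥ 651; Total monthly debts = (2,045 + 895 + 1,515 + 915) = 5,370. DTI = 5,370/15,950 = 33.7% ≤ 36%
LTV: 265,400 ÷ 339,500 = 78.2%, within 90% cap
Credit 815 → row 720+; LTV 78.2% → column 77.01–90%. Grid cell → 9%.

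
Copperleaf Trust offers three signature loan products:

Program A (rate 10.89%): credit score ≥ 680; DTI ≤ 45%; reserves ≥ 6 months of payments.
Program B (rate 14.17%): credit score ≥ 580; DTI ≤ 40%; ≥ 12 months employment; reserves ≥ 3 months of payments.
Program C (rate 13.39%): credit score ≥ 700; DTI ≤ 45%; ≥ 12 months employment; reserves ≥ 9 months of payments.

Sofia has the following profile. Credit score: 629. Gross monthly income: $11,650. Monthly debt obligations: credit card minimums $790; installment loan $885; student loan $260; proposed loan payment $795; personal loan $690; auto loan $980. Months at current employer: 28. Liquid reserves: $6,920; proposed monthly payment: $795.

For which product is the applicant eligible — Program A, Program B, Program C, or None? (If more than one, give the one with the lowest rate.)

Program B

Total debts = (790 + 885 + 260 + 795 + 690 + 980) = 4,400; DTI = 4,400/11,650 = 37.8%.
Reserves = 6,920/795 = 8.7 months.
Program A: score 629 < 680; DTI 37.8% ≤ 45%; reserves 8.7 ≥ 6 mo → does not qualify.
Program B: score 629 ≥ 580; DTI 37.8% ≤ 40%; employment 28 ≥ 12 mo; reserves 8.7 ≥ 3 mo → qualifies.
Program C: score 629 < 700; DTI 37.8% ≤ 45%; employment 28 ≥ 12 mo; reserves 8.7 < 9 mo → does not qualify.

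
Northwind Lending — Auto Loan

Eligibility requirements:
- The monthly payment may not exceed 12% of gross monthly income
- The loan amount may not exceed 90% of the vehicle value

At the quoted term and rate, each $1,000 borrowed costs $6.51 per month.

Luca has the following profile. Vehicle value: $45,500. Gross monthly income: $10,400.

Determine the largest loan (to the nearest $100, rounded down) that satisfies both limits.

$40,900

Payment cap: 12% × $10,400 = $1,248/month.
At $6.51 per $1,000, that supports 1,248/6.51 × 1,000 ≈ $191,705 → $191,700.
LTV cap: 90% × $45,500 = $40,950 → $40,900.
Binding constraint: loan-to-value.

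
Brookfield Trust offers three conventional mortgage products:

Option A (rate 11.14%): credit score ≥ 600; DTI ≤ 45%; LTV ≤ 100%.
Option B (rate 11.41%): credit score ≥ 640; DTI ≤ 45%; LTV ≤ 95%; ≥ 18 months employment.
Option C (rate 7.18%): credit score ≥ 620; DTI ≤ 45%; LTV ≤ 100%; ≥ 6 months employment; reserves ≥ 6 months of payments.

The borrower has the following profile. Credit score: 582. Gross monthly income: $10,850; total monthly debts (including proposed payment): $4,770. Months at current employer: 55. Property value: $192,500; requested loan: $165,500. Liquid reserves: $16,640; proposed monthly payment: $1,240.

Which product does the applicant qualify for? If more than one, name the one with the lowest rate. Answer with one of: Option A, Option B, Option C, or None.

DTI = 4,770/10,850 = 44%.
LTV = 165,500/192,500 = 86%.
Reserves = 16,640/1,240 = 13.4 months.
Option A: score 582 < 600; DTI 44% ≤ 45%; LTV 86% ≤ 100% → does not qualify.
Option B: score 582 < 640; DTI 44% ≤ 45%; LTV 86% ≤ 95%; employment 55 ≥ 18 mo → does not qualify.
Option C: score 582 < 620; DTI 44% ≤ 45%; LTV 86% ≤ 100%; employment 55 ≥ 6 mo; reserves 13.4 ≥ 6 mo → does not qualify.

None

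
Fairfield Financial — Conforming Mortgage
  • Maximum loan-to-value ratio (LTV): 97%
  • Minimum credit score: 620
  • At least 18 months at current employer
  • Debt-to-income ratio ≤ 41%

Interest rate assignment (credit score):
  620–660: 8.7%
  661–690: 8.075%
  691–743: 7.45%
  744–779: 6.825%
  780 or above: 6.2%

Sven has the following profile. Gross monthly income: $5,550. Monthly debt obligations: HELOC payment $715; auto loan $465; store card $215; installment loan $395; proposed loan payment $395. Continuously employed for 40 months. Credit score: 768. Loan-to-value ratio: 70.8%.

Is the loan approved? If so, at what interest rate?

Approved at 6.825%

Credit score 768 ≥ 620 (meets minimum)
Total monthly debts = (715 + 465 + 215 + 395 + 395) = 2,185. DTI = 2,185/5,550 = 39.4% ≤ 41%
Employment 40 ≥ 18 months
LTV 70.8% — within 97%
All requirements met. Score 768 falls in the 744–779 tier → 6.825%.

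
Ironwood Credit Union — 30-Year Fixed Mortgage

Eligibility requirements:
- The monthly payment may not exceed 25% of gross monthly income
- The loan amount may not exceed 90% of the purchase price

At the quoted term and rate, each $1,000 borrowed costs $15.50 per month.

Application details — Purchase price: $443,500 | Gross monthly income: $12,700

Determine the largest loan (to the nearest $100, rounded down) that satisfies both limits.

$204,800

Payment cap: 25% × $12,700 = $3,175/month.
At $15.50 per $1,000, that supports 3,175/15.50 × 1,000 ≈ $204,838 → $204,800.
LTV cap: 90% × $443,500 = $399,150 → $399,100.
Binding constraint: payment-to-income.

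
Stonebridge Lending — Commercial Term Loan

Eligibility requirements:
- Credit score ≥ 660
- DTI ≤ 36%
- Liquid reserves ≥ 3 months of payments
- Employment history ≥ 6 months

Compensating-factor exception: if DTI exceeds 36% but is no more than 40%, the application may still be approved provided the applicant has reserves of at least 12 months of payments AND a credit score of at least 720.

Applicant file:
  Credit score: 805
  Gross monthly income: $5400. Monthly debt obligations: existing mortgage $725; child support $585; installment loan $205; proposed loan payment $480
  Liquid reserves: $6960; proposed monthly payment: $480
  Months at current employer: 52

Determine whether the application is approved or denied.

Approved

Credit score 805 ≥ 660 (meets base)
Total debts = (725 + 585 + 205 + 480) = 1,995. DTI = 1,995/5,400 = 36.9% > 36% — standard DTI limit exceeded.
Reserves: 6,960 ÷ 480 = 14.5 months (meets 3-month minimum)
Employment 52 ≥ 6 months
DTI 36.9% is within the 36%–40% exception band; checking compensating factors.
Override check — reserves: 14.5 mo (ok); score: 805 (ok).
Both compensating conditions met → exception applies.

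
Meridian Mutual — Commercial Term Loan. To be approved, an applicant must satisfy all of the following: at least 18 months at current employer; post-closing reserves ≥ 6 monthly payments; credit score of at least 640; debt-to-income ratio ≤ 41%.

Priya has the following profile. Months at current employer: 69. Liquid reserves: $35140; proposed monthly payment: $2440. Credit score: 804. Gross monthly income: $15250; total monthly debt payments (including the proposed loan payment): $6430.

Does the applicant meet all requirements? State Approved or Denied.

Denied

Employment 69 ≥ 18 months
Liquid reserves cover 35,140/2,440 = 14.4 months — ≥ 6 required
Credit score 804 ≥ 640 (meets)
DTI: 6,430 ÷ 15,250 = 42.2%, exceeds the 41% cap
Fails on DTI.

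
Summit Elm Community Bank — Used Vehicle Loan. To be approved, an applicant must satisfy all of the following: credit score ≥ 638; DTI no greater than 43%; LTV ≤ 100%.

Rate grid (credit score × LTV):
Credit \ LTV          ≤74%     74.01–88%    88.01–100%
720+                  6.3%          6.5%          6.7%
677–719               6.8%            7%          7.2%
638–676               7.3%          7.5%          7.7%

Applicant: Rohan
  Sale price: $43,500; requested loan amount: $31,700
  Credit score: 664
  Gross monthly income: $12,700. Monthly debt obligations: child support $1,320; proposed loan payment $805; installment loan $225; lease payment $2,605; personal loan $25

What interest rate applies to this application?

7.3%

Credit score 664 ≥ 638; Total monthly debts = (1,320 + 805 + 225 + 2,605 + 25) = 4,980. DTI: 4,980 ÷ 12,700 = 39.2%, within the 43% cap
LTV: 31,700 ÷ 43,500 = 72.9%, within 100% cap
Credit 664 → row 638–676; LTV 72.9% → column ≤74%. Grid cell → 7.3%.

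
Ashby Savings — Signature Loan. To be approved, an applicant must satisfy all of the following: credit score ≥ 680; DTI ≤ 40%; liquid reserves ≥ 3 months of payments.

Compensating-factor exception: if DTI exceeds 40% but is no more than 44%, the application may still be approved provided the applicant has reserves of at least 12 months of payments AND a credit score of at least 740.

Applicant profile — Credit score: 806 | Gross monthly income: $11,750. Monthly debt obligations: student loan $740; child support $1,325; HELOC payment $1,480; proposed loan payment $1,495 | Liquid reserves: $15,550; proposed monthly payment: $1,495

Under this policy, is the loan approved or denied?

Credit score 806 ≥ 680 (meets base)
Total debts = (740 + 1,325 + 1,480 + 1,495) = 5,040. DTI = 5,040/11,750 = 42.9% > 40% — standard DTI limit exceeded.
Reserves = 15,550/1,495 = 10.4 months ≥ 3
DTI 42.9% is within the 40%–44% exception band; checking compensating factors.
Reserves 10.4 < 12 months; credit score 806 ≥ 740.
Override conditions not both satisfied; exception does not apply.

Denied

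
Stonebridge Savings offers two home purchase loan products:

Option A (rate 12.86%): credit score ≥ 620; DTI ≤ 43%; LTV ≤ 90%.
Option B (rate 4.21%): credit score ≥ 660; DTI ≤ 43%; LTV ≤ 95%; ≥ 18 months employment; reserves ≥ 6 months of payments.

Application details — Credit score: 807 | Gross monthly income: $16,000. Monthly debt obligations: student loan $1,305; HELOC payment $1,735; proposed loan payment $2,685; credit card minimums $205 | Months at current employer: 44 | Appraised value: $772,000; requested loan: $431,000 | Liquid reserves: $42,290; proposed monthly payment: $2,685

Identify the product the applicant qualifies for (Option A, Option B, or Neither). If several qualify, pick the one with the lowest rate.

Total debts = (1,305 + 1,735 + 2,685 + 205) = 5,930; DTI = 5,930/16,000 = 37.1%.
LTV = 431,000/772,000 = 55.8%.
Reserves = 42,290/2,685 = 15.8 months.
Option A: score 807 ≥ 620; DTI 37.1% ≤ 43%; LTV 55.8% ≤ 90% → qualifies.
Option B: score 807 ≥ 660; DTI 37.1% ≤ 43%; LTV 55.8% ≤ 95%; employment 44 ≥ 18 mo; reserves 15.8 ≥ 6 mo → qualifies.
Qualifying: Option A, Option B. Lowest rate is 4.21% → Option B.

Option B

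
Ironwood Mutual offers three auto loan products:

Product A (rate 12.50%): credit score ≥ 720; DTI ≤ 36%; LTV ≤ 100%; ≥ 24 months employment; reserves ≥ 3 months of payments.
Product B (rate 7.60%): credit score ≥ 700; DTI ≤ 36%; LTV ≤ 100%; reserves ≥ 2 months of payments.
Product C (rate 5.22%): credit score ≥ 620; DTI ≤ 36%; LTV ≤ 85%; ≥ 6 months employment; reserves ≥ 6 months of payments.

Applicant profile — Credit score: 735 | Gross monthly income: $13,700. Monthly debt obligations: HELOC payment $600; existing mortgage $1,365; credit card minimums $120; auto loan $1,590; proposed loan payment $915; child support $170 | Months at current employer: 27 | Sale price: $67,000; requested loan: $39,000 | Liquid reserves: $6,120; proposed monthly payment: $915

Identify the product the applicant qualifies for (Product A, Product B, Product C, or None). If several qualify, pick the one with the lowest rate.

Total debts = (600 + 1,365 + 120 + 1,590 + 915 + 170) = 4,760; DTI = 4,760/13,700 = 34.7%.
LTV = 39,000/67,000 = 58.2%.
Reserves = 6,120/915 = 6.7 months.
Product A: score 735 ≥ 720; DTI 34.7% ≤ 36%; LTV 58.2% ≤ 100%; employment 27 ≥ 24 mo; reserves 6.7 ≥ 3 mo → qualifies.
Product B: score 735 ≥ 700; DTI 34.7% ≤ 36%; LTV 58.2% ≤ 100%; reserves 6.7 ≥ 2 mo → qualifies.
Product C: score 735 ≥ 620; DTI 34.7% ≤ 36%; LTV 58.2% ≤ 85%; employment 27 ≥ 6 mo; reserves 6.7 ≥ 6 mo → qualifies.
Qualifying: Product A, Product B, Product C. Lowest rate is 5.22% → Product C.

Product C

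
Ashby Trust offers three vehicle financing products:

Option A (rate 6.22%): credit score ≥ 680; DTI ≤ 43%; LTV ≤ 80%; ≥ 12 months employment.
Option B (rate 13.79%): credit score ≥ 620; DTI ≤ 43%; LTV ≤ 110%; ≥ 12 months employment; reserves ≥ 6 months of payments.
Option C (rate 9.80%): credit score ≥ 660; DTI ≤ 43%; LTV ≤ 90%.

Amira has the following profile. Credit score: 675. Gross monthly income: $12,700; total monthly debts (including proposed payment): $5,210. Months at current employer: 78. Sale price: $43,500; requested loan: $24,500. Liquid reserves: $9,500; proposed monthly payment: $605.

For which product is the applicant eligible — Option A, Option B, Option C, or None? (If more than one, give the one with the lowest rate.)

DTI = 5,210/12,700 = 41%.
LTV = 24,500/43,500 = 56.3%.
Reserves = 9,500/605 = 15.7 months.
Option A: score 675 < 680; DTI 41% ≤ 43%; LTV 56.3% ≤ 80%; employment 78 ≥ 12 mo → does not qualify.
Option B: score 675 ≥ 620; DTI 41% ≤ 43%; LTV 56.3% ≤ 110%; employment 78 ≥ 12 mo; reserves 15.7 ≥ 6 mo → qualifies.
Option C: score 675 ≥ 660; DTI 41% ≤ 43%; LTV 56.3% ≤ 90% → qualifies.
Qualifying: Option B, Option C. Lowest rate is 9.80% → Option C.

Option C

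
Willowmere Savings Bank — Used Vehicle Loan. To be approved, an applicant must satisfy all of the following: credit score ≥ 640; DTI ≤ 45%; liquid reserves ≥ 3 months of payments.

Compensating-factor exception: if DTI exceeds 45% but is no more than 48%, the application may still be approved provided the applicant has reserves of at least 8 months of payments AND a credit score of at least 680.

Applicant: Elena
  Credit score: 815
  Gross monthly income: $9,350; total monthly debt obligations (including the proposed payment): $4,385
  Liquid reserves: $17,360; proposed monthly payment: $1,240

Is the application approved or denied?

Approved

Credit score 815 ≥ 640 (meets base)
DTI = 4,385/9,350 = 46.9% > 45% — standard DTI limit exceeded.
Liquid reserves cover 17,360/1,240 = 14.0 months — ≥ 3 required
46.9% falls in the override range (45%–48%), so the compensating-factor test applies.
Reserves 14.0 ≥ 8 months; credit score 815 ≥ 680.
Both override conditions satisfied; DTI exception granted.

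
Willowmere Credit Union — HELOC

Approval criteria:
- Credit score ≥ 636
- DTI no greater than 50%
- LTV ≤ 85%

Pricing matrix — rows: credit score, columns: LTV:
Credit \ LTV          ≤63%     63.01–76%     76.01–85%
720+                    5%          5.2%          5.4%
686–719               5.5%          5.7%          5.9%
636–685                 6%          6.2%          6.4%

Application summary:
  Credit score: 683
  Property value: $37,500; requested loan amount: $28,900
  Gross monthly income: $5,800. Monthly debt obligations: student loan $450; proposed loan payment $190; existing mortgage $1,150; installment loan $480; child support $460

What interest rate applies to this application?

6.4%

Credit score 683 ≥ 636; Total monthly debts = (450 + 190 + 1,150 + 480 + 460) = 2,730. DTI = 2,730/5,800 = 47.1% ≤ 50%
Loan-to-value = 28,900/37,500 = 77.1% — pass (85% max)
Credit 683 → row 636–685; LTV 77.1% → column 76.01–85%. Grid cell → 6.4%.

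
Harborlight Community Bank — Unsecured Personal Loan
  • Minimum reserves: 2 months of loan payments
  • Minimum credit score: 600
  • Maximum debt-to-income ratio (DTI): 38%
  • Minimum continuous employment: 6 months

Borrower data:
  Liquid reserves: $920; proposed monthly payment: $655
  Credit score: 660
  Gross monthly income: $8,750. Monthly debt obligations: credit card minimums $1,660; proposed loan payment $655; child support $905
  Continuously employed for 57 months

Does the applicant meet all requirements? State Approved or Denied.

Reserves: 920 ÷ 655 = 1.4 months (below 2-month minimum)
Credit score 660 ≥ 600 (meets)
Total monthly debts = (1,660 + 655 + 905) = 3,220. DTI: 3,220 ÷ 8,750 = 36.8%, within the 38% cap
Employment 57 ≥ 6 months
Fails on reserves.

Denied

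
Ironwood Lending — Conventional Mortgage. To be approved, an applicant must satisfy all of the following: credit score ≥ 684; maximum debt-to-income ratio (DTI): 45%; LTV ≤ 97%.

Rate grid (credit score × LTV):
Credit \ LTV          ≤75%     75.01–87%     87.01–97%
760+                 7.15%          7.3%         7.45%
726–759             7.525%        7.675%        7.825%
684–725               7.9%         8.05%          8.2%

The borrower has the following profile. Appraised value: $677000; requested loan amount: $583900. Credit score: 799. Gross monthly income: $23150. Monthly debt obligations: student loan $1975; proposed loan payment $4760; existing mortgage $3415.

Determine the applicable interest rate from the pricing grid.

Credit score 799 ≥ 684; Total monthly debts = (1,975 + 4,760 + 3,415) = 10,150. DTI = 10,150/23,150 = 43.8% ≤ 45%
LTV = 583,900/677,000 = 86.2% ≤ 97%
Row: 799 falls in 760+. Column: 86.2% falls in 75.01–87%. Rate = 7.3%.

7.3%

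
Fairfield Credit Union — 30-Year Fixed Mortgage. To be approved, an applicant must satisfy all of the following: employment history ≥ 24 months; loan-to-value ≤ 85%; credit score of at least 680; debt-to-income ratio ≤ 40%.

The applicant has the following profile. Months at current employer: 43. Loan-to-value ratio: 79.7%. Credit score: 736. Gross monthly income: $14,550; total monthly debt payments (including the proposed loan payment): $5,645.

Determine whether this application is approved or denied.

Employment 43 ≥ 24 months
LTV 79.7% — within 85%
Credit score 736 ≥ 680 (meets)
DTI = 5,645/14,550 = 38.8% ≤ 40%
All criteria satisfied.

Approved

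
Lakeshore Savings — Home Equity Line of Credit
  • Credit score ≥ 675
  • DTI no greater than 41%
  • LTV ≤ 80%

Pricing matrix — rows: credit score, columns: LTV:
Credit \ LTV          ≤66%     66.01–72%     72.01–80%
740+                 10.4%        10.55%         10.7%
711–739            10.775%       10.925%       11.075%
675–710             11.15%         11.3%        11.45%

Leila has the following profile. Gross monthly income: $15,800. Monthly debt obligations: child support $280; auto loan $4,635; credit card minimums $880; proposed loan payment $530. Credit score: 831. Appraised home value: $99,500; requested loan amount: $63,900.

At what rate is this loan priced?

Credit score 831 ≥ 675; Total monthly debts = (280 + 4,635 + 880 + 530) = 6,325. DTI: 6,325 ÷ 15,800 = 40%, within the 41% cap
LTV: 63,900 ÷ 99,500 = 64.2%, within 80% cap
Score 831 is in the 740+ band; LTV 64.2% is in the ≤66% band → 10.4%.

10.4%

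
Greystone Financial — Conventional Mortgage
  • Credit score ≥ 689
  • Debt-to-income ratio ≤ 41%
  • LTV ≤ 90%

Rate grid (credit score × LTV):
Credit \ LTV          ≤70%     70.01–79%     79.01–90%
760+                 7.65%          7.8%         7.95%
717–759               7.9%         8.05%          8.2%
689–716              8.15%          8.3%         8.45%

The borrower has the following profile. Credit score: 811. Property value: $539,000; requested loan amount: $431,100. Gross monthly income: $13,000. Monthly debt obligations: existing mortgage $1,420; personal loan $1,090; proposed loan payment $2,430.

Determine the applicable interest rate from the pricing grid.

7.95%

Credit score 811 ≥ 689; Total monthly debts = (1,420 + 1,090 + 2,430) = 4,940. Debt-to-income = 4,940/13,000 = 38% — meets 41% limit
LTV = 431,100/539,000 = 80% ≤ 90%
Score 811 is in the 760+ band; LTV 80% is in the 79.01–90% band → 7.95%.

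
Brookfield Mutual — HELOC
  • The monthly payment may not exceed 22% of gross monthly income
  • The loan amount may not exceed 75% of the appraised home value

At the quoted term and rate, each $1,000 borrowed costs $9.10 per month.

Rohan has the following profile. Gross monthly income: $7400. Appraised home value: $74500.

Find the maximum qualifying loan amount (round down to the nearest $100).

$55,800

Payment cap: 22% × $7,400 = $1,628/month.
At $9.10 per $1,000, that supports 1,628/9.10 × 1,000 ≈ $178,901 → $178,900.
LTV cap: 75% × $74,500 = $55,875 → $55,800.
Binding constraint: loan-to-value.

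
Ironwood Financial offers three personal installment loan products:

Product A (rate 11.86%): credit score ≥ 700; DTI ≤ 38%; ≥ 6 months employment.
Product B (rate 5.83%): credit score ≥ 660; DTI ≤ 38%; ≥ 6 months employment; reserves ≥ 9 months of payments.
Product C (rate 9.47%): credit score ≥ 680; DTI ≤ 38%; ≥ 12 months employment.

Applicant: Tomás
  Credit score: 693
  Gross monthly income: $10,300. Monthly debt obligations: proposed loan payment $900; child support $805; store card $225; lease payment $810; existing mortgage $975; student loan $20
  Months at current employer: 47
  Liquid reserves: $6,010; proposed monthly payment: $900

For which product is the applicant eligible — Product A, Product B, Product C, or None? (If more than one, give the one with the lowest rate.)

Total debts = (900 + 805 + 225 + 810 + 975 + 20) = 3,735; DTI = 3,735/10,300 = 36.3%.
Reserves = 6,010/900 = 6.7 months.
Product A: score 693 < 700; DTI 36.3% ≤ 38%; employment 47 ≥ 6 mo → does not qualify.
Product B: score 693 ≥ 660; DTI 36.3% ≤ 38%; employment 47 ≥ 6 mo; reserves 6.7 < 9 mo → does not qualify.
Product C: score 693 ≥ 680; DTI 36.3% ≤ 38%; employment 47 ≥ 12 mo → qualifies.

Product C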